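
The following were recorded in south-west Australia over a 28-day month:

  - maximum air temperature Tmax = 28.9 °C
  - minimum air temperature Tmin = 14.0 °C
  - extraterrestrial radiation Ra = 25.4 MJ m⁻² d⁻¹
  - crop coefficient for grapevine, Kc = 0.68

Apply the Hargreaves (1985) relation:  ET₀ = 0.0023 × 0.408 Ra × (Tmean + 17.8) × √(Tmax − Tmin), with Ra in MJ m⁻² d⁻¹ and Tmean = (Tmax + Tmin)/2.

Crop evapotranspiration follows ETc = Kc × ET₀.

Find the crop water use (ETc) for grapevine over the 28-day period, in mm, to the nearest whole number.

Tmean = (28.9 + 14.0)/2 = 21.45 °C
0.408 Ra = 0.408 × 25.4 = 10.3632 mm/d equivalent
ET₀ = 0.0023 × 10.3632 × (21.45 + 17.8) × √14.9 = 0.0023 × 10.3632 × 39.25 × 3.8601 = 3.6113 mm/d
ETc = Kc × ET₀ = 0.68 × 3.6113 = 2.4557 mm/d
Over 28 days: 2.4557 × 28 = 68.760 mm

69 mm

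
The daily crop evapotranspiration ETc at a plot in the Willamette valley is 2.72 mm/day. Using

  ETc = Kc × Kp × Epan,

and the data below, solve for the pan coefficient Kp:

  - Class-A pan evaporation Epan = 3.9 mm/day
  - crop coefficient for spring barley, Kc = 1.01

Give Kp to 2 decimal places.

ETc = Kc × Kp × Epan  ⇒  Kp = ETc / (Kc × Epan)
Kp = 2.72 / (1.01 × 3.9) = 2.72 / 3.939 = 0.6905

0.69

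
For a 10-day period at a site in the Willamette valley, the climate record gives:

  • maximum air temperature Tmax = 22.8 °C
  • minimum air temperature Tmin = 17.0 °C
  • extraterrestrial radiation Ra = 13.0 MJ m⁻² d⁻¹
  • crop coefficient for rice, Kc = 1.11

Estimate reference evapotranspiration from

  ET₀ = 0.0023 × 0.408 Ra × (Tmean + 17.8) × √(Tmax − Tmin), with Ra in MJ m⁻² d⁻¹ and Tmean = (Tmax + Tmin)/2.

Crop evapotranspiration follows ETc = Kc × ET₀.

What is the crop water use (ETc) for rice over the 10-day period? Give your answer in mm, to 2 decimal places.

Tmean = (22.8 + 17.0)/2 = 19.90 °C
0.408 Ra = 0.408 × 13.0 = 5.3040 mm/d equivalent
ET₀ = 0.0023 × 5.3040 × (19.90 + 17.8) × √5.8 = 0.0023 × 5.3040 × 37.70 × 2.4083 = 1.1076 mm/d
ETc = Kc × ET₀ = 1.11 × 1.1076 = 1.2294 mm/d
Over 10 days: 1.2294 × 10 = 12.294 mm

12.29 mm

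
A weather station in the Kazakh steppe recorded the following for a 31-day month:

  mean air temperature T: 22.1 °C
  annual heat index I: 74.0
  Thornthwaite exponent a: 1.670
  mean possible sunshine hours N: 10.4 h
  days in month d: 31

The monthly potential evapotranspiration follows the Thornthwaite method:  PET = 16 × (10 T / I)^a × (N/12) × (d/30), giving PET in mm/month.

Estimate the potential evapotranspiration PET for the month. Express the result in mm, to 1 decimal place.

89.1 mm

10T/I = 10 × 22.1 / 74.0 = 2.9865
(10T/I)^a = 2.9865^1.670 = 6.2161
Uncorrected PET = 16 × 6.2161 = 99.458 mm
Correction = (N/12)(d/30) = (10.4/12)(31/30) = 0.8956
PET = 99.458 × 0.8956 = 89.075 mm/month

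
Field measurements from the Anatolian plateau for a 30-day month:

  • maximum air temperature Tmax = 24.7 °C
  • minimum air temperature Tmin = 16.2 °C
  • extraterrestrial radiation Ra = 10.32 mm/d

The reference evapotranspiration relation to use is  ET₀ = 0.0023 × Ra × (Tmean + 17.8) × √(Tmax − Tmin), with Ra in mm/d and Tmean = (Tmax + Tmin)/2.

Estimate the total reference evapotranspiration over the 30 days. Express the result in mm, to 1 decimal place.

79.4 mm

Tmean = (24.7 + 16.2)/2 = 20.45 °C
ET₀ = 0.0023 × 10.32 × (20.45 + 17.8) × √8.5 = 0.0023 × 10.32 × 38.25 × 2.9155 = 2.6470 mm/d
Over 30 days: 2.6470 × 30 = 79.410 mm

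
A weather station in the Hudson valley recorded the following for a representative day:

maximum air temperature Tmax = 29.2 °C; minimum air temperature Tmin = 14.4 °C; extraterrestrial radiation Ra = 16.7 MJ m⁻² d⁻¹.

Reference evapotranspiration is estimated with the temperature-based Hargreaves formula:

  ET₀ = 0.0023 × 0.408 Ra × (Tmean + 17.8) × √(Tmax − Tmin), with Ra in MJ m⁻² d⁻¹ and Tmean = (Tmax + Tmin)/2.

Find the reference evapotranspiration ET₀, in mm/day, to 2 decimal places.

2.39 mm/day

Tmean = (29.2 + 14.4)/2 = 21.80 °C
0.408 Ra = 0.408 × 16.7 = 6.8136 mm/d equivalent
ET₀ = 0.0023 × 6.8136 × (21.80 + 17.8) × √14.8 = 0.0023 × 6.8136 × 39.60 × 3.8471 = 2.3874 mm/d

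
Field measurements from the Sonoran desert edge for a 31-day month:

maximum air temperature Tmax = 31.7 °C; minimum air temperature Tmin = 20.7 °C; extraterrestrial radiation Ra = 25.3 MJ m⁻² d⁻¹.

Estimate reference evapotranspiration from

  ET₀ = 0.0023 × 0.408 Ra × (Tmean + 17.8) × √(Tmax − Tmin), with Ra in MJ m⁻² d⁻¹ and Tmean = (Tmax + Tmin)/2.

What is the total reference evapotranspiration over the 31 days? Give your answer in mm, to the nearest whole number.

107 mm

Tmean = (31.7 + 20.7)/2 = 26.20 °C
0.408 Ra = 0.408 × 25.3 = 10.3224 mm/d equivalent
ET₀ = 0.0023 × 10.3224 × (26.20 + 17.8) × √11.0 = 0.0023 × 10.3224 × 44.00 × 3.3166 = 3.4646 mm/d
Over 31 days: 3.4646 × 31 = 107.403 mm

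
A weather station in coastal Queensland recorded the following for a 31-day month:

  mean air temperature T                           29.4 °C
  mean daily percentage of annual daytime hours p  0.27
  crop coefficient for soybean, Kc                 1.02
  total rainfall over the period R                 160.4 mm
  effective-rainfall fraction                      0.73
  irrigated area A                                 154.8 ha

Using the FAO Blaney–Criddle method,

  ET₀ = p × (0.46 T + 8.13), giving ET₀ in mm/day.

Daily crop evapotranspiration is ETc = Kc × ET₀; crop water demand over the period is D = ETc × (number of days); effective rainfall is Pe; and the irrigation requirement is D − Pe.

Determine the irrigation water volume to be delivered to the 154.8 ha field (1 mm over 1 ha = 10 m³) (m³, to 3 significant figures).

ET₀ = 0.27 × (0.46 × 29.4 + 8.13) = 0.27 × 21.654 = 5.8466 mm/d
ETc = Kc × ET₀ = 1.02 × 5.8466 = 5.9635 mm/d
Crop demand D = ETc × 31 d = 5.9635 × 31 = 184.869 mm
Pe = 0.73 × 160.4 = 117.092 mm
D − Pe = 184.869 − 117.092 = 67.777 mm
Volume = 67.777 mm × 154.8 ha × 10 = 104918.8 m³

105000 m³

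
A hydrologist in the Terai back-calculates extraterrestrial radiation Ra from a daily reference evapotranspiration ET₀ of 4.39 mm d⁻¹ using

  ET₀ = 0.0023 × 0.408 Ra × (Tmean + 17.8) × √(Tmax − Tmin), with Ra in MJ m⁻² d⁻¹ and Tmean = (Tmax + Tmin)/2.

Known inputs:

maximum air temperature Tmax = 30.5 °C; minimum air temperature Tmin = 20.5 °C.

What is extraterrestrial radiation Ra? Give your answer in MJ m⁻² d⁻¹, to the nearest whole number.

34 MJ m⁻² d⁻¹

Tmean = (30.5+20.5)/2 = 25.50 °C; ΔT = 10.0
Ra = ET₀ / [0.0023 × 0.408 × (Tmean+17.8) × √ΔT]
   = 4.39 / (0.0023 × 0.408 × 43.30 × 3.1623) = 34.165 MJ m⁻² d⁻¹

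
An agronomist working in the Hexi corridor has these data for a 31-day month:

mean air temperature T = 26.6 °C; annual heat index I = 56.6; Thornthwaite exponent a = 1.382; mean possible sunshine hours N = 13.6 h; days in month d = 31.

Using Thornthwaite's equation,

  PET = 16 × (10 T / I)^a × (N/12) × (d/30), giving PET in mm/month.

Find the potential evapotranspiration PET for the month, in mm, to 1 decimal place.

159.0 mm

10T/I = 10 × 26.6 / 56.6 = 4.6996
(10T/I)^a = 4.6996^1.382 = 8.4877
Uncorrected PET = 16 × 8.4877 = 135.803 mm
Correction = (N/12)(d/30) = (13.6/12)(31/30) = 1.1711
PET = 135.803 × 1.1711 = 159.039 mm/month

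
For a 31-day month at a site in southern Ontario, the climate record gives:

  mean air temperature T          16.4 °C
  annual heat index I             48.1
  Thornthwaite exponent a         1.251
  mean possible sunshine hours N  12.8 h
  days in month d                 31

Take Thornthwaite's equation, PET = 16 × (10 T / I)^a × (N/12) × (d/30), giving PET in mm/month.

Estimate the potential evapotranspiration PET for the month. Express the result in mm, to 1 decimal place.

81.8 mm

10T/I = 10 × 16.4 / 48.1 = 3.4096
(10T/I)^a = 3.4096^1.251 = 4.6389
Uncorrected PET = 16 × 4.6389 = 74.222 mm
Correction = (N/12)(d/30) = (12.8/12)(31/30) = 1.1022
PET = 74.222 × 1.1022 = 81.807 mm/month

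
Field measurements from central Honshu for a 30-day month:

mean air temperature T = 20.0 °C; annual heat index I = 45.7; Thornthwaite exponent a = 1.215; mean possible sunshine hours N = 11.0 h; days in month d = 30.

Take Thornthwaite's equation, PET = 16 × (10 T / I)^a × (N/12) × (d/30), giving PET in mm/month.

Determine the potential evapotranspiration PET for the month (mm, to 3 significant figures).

10T/I = 10 × 20.0 / 45.7 = 4.3764
(10T/I)^a = 4.3764^1.215 = 6.0111
Uncorrected PET = 16 × 6.0111 = 96.178 mm
Correction = (N/12)(d/30) = (11.0/12)(30/30) = 0.9167
PET = 96.178 × 0.9167 = 88.166 mm/month

88.2 mm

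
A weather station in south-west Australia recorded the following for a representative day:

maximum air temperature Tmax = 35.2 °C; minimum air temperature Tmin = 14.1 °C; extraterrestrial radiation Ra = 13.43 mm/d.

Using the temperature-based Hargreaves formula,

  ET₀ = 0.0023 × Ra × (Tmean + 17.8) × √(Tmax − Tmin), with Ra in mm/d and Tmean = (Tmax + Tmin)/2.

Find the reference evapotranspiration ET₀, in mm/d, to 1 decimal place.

Tmean = (35.2 + 14.1)/2 = 24.65 °C
ET₀ = 0.0023 × 13.43 × (24.65 + 17.8) × √21.1 = 0.0023 × 13.43 × 42.45 × 4.5935 = 6.0232 mm/d

6.0 mm/d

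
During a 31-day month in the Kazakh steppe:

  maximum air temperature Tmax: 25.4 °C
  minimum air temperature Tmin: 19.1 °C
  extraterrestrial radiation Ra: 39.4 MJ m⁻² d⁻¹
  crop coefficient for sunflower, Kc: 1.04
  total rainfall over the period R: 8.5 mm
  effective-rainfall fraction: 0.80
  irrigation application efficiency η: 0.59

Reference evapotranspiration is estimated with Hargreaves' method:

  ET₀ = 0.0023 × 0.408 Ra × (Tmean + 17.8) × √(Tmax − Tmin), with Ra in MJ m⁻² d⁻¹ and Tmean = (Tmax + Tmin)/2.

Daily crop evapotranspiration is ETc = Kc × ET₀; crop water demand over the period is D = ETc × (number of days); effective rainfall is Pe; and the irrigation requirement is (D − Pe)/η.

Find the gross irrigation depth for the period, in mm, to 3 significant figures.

192 mm

Tmean = (25.4 + 19.1)/2 = 22.25 °C
0.408 Ra = 0.408 × 39.4 = 16.0752 mm/d equivalent
ET₀ = 0.0023 × 16.0752 × (22.25 + 17.8) × √6.3 = 0.0023 × 16.0752 × 40.05 × 2.5100 = 3.7167 mm/d
ETc = Kc × ET₀ = 1.04 × 3.7167 = 3.8654 mm/d
Crop demand D = ETc × 31 d = 3.8654 × 31 = 119.827 mm
Pe = 0.80 × 8.5 = 6.800 mm
D − Pe = 119.827 − 6.800 = 113.027 mm
Gross irrigation = 113.027 / 0.59 = 191.571 mm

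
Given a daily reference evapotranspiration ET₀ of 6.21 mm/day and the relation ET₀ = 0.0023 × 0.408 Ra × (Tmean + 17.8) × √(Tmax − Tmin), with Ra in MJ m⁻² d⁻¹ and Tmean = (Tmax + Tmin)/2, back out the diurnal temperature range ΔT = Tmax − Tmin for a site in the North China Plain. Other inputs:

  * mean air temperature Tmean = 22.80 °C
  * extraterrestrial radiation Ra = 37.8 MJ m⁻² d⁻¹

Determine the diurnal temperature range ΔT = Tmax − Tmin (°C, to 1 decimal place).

√ΔT = ET₀ / [0.0023 × 0.408 × Ra × (Tmean+17.8)] = 6.21 / (0.0023 × 15.4224 × 40.60) = 4.3121
ΔT = 4.3121² = 18.594 °C

18.6 °C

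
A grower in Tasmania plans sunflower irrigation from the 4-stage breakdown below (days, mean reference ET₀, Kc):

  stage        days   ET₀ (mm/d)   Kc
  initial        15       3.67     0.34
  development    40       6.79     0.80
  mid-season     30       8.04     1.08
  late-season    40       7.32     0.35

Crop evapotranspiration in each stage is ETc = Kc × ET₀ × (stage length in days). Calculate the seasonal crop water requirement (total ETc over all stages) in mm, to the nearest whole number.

599 mm

initial: 0.34 × 3.67 × 15 = 18.72 mm
development: 0.80 × 6.79 × 40 = 217.28 mm
mid-season: 1.08 × 8.04 × 30 = 260.50 mm
late-season: 0.35 × 7.32 × 40 = 102.48 mm
Seasonal total = 598.98 mm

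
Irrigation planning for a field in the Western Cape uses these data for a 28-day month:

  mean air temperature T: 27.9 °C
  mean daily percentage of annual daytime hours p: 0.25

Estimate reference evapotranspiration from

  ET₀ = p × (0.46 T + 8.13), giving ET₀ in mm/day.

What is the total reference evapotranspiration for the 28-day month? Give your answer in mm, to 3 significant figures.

ET₀ = 0.25 × (0.46 × 27.9 + 8.13) = 0.25 × 20.964 = 5.2410 mm/d
Monthly total = 5.2410 × 28 = 146.748 mm

147 mm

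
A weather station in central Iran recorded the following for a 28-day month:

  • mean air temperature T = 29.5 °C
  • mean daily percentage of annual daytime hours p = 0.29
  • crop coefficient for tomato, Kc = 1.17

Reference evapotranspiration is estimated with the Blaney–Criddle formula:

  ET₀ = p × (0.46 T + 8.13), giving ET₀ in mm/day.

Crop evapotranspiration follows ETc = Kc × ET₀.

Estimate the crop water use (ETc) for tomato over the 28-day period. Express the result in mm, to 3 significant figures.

ET₀ = 0.29 × (0.46 × 29.5 + 8.13) = 0.29 × 21.700 = 6.2930 mm/d
ETc = Kc × ET₀ = 1.17 × 6.2930 = 7.3628 mm/d
Over 28 days: 7.3628 × 28 = 206.158 mm

206 mm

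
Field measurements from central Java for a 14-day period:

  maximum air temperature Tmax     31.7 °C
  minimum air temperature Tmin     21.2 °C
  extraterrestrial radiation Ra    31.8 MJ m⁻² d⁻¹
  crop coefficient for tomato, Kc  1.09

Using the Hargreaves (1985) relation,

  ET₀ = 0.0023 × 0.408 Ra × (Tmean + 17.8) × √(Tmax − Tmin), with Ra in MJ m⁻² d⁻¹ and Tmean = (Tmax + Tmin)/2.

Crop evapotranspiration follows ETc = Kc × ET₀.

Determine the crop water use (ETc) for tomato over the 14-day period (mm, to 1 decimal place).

65.3 mm

Tmean = (31.7 + 21.2)/2 = 26.45 °C
0.408 Ra = 0.408 × 31.8 = 12.9744 mm/d equivalent
ET₀ = 0.0023 × 12.9744 × (26.45 + 17.8) × √10.5 = 0.0023 × 12.9744 × 44.25 × 3.2404 = 4.2788 mm/d
ETc = Kc × ET₀ = 1.09 × 4.2788 = 4.6639 mm/d
Over 14 days: 4.6639 × 14 = 65.295 mm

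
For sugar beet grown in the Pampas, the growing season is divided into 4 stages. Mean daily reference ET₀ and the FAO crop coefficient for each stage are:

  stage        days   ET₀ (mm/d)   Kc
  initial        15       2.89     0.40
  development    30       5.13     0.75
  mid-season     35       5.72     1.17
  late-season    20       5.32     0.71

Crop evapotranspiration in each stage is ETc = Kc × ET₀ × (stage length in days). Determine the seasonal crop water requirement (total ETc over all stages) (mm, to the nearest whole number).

initial: 0.40 × 2.89 × 15 = 17.34 mm
development: 0.75 × 5.13 × 30 = 115.43 mm
mid-season: 1.17 × 5.72 × 35 = 234.23 mm
late-season: 0.71 × 5.32 × 20 = 75.54 mm
Seasonal total = 442.54 mm

443 mm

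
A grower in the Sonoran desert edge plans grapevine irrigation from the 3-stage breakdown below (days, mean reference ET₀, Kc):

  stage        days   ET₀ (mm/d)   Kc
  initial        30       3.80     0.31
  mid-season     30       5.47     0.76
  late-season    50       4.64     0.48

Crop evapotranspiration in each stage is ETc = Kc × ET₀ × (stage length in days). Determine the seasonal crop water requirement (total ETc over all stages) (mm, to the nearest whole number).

initial: 0.31 × 3.80 × 30 = 35.34 mm
mid-season: 0.76 × 5.47 × 30 = 124.72 mm
late-season: 0.48 × 4.64 × 50 = 111.36 mm
Seasonal total = 271.42 mm

271 mm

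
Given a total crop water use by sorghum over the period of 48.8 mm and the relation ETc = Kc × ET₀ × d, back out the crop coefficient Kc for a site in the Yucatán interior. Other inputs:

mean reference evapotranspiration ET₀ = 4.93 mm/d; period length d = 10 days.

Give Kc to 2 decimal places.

0.99

ETc = Kc × ET₀ × d  ⇒  Kc = ETc / (ET₀ × d)
Kc = 48.8 / (4.93 × 10) = 48.8 / 49.30 = 0.9899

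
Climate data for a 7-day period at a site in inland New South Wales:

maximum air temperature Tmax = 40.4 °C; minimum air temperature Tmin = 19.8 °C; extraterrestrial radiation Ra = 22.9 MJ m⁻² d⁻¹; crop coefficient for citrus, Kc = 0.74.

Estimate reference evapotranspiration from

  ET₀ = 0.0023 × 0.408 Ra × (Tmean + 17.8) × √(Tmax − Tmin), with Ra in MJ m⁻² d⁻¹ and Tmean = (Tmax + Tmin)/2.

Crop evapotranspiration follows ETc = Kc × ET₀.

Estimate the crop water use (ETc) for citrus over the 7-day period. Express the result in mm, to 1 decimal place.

24.2 mm

Tmean = (40.4 + 19.8)/2 = 30.10 °C
0.408 Ra = 0.408 × 22.9 = 9.3432 mm/d equivalent
ET₀ = 0.0023 × 9.3432 × (30.10 + 17.8) × √20.6 = 0.0023 × 9.3432 × 47.90 × 4.5387 = 4.6719 mm/d
ETc = Kc × ET₀ = 0.74 × 4.6719 = 3.4572 mm/d
Over 7 days: 3.4572 × 7 = 24.200 mm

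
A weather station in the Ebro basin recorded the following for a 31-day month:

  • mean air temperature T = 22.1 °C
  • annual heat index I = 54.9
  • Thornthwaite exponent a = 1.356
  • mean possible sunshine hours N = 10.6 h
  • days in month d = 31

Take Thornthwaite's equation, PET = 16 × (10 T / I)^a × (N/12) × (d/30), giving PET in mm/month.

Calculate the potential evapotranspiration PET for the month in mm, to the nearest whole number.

10T/I = 10 × 22.1 / 54.9 = 4.0255
(10T/I)^a = 4.0255^1.356 = 6.6090
Uncorrected PET = 16 × 6.6090 = 105.744 mm
Correction = (N/12)(d/30) = (10.6/12)(31/30) = 0.9128
PET = 105.744 × 0.9128 = 96.523 mm/month

97 mm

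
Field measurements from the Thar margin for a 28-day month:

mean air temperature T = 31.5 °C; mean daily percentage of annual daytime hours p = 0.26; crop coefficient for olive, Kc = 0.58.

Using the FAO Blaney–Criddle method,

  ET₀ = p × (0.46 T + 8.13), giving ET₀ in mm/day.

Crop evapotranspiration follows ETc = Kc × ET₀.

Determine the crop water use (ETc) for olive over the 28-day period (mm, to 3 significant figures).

95.5 mm

ET₀ = 0.26 × (0.46 × 31.5 + 8.13) = 0.26 × 22.620 = 5.8812 mm/d
ETc = Kc × ET₀ = 0.58 × 5.8812 = 3.4111 mm/d
Over 28 days: 3.4111 × 28 = 95.511 mm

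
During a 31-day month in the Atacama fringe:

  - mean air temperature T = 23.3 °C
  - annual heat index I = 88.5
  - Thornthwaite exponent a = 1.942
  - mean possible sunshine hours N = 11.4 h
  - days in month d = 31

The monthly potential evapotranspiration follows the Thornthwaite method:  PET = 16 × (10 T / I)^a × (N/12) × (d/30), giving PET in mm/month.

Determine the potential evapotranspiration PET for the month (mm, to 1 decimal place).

10T/I = 10 × 23.3 / 88.5 = 2.6328
(10T/I)^a = 2.6328^1.942 = 6.5532
Uncorrected PET = 16 × 6.5532 = 104.851 mm
Correction = (N/12)(d/30) = (11.4/12)(31/30) = 0.9817
PET = 104.851 × 0.9817 = 102.932 mm/month

102.9 mm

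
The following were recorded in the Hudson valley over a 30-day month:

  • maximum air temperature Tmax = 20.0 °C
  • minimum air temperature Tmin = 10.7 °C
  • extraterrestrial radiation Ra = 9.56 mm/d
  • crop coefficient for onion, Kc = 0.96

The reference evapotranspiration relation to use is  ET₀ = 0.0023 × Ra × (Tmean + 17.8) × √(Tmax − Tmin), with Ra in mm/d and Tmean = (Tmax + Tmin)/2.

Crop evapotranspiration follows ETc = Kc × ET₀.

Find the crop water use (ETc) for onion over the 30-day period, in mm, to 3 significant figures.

Tmean = (20.0 + 10.7)/2 = 15.35 °C
ET₀ = 0.0023 × 9.56 × (15.35 + 17.8) × √9.3 = 0.0023 × 9.56 × 33.15 × 3.0496 = 2.2229 mm/d
ETc = Kc × ET₀ = 0.96 × 2.2229 = 2.1340 mm/d
Over 30 days: 2.1340 × 30 = 64.020 mm

64.0 mm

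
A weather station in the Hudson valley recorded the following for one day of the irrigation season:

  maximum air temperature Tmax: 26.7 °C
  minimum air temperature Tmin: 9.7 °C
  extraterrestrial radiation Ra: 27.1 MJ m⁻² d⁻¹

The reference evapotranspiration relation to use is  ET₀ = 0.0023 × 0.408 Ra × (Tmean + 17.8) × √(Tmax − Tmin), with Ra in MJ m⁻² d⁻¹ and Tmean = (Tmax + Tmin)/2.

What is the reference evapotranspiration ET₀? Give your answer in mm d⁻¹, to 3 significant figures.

3.77 mm d⁻¹

Tmean = (26.7 + 9.7)/2 = 18.20 °C
0.408 Ra = 0.408 × 27.1 = 11.0568 mm/d equivalent
ET₀ = 0.0023 × 11.0568 × (18.20 + 17.8) × √17.0 = 0.0023 × 11.0568 × 36.00 × 4.1231 = 3.7747 mm/d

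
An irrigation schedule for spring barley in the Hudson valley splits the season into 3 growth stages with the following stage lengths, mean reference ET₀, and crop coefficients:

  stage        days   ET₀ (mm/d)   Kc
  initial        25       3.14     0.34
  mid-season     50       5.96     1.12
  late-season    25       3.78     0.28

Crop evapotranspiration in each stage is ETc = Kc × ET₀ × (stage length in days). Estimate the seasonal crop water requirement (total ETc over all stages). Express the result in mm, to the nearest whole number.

387 mm

initial: 0.34 × 3.14 × 25 = 26.69 mm
mid-season: 1.12 × 5.96 × 50 = 333.76 mm
late-season: 0.28 × 3.78 × 25 = 26.46 mm
Seasonal total = 386.91 mm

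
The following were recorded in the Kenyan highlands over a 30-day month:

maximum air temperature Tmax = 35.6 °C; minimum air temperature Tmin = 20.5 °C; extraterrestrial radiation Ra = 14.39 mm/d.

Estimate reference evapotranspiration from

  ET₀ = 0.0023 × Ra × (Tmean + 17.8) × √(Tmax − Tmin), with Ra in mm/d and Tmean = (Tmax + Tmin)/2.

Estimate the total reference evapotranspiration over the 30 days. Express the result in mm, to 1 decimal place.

Tmean = (35.6 + 20.5)/2 = 28.05 °C
ET₀ = 0.0023 × 14.39 × (28.05 + 17.8) × √15.1 = 0.0023 × 14.39 × 45.85 × 3.8859 = 5.8968 mm/d
Over 30 days: 5.8968 × 30 = 176.904 mm

176.9 mm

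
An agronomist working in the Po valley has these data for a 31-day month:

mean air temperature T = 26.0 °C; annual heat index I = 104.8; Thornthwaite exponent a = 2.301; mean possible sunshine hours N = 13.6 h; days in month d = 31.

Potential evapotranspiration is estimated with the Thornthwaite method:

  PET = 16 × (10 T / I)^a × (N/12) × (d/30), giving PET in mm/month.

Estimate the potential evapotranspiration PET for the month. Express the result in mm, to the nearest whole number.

152 mm

10T/I = 10 × 26.0 / 104.8 = 2.4809
(10T/I)^a = 2.4809^2.301 = 8.0909
Uncorrected PET = 16 × 8.0909 = 129.454 mm
Correction = (N/12)(d/30) = (13.6/12)(31/30) = 1.1711
PET = 129.454 × 1.1711 = 151.604 mm/month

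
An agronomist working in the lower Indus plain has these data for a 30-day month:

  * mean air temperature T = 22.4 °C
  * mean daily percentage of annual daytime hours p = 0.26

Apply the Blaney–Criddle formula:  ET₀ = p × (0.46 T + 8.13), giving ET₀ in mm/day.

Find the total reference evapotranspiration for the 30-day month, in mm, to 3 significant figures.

ET₀ = 0.26 × (0.46 × 22.4 + 8.13) = 0.26 × 18.434 = 4.7928 mm/d
Monthly total = 4.7928 × 30 = 143.784 mm

144 mm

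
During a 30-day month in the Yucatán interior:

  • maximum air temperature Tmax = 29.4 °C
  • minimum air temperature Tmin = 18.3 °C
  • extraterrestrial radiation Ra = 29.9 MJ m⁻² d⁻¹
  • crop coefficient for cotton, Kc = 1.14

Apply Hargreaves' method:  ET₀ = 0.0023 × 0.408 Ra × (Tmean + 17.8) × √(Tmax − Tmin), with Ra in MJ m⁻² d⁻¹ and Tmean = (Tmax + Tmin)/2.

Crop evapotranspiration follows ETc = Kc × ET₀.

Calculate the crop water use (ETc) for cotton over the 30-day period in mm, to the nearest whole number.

133 mm

Tmean = (29.4 + 18.3)/2 = 23.85 °C
0.408 Ra = 0.408 × 29.9 = 12.1992 mm/d equivalent
ET₀ = 0.0023 × 12.1992 × (23.85 + 17.8) × √11.1 = 0.0023 × 12.1992 × 41.65 × 3.3317 = 3.8935 mm/d
ETc = Kc × ET₀ = 1.14 × 3.8935 = 4.4386 mm/d
Over 30 days: 4.4386 × 30 = 133.158 mm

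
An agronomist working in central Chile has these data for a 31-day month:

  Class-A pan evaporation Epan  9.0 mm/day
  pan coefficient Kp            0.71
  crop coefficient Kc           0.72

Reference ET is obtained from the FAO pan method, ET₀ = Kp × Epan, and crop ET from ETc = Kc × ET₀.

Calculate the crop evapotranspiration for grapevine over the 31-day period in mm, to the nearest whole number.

ET₀ = 0.71 × 9.0 = 6.3900 mm/d
ETc = Kc × ET₀ = 0.72 × 6.3900 = 4.6008 mm/d
Over 31 days: 4.6008 × 31 = 142.625 mm

143 mm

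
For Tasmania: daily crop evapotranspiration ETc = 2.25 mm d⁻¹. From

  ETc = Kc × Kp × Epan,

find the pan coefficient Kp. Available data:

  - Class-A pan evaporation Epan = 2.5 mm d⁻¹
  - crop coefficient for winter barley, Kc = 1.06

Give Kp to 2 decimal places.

0.85

ETc = Kc × Kp × Epan  ⇒  Kp = ETc / (Kc × Epan)
Kp = 2.25 / (1.06 × 2.5) = 2.25 / 2.650 = 0.8491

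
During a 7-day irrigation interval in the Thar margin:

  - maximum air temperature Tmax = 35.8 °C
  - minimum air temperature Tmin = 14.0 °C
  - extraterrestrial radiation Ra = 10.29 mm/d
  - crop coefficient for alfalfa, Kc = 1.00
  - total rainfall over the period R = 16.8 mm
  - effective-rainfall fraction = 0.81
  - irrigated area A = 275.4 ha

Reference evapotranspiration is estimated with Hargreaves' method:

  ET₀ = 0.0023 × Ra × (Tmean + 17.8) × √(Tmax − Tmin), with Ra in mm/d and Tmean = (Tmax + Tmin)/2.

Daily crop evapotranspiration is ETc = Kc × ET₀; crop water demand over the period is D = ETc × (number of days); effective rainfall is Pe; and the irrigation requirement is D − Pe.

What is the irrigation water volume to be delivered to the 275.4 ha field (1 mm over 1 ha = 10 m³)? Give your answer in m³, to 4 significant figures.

Tmean = (35.8 + 14.0)/2 = 24.90 °C
ET₀ = 0.0023 × 10.29 × (24.90 + 17.8) × √21.8 = 0.0023 × 10.29 × 42.70 × 4.6690 = 4.7184 mm/d
ETc = Kc × ET₀ = 1.00 × 4.7184 = 4.7184 mm/d
Crop demand D = ETc × 7 d = 4.7184 × 7 = 33.029 mm
Pe = 0.81 × 16.8 = 13.608 mm
D − Pe = 33.029 − 13.608 = 19.421 mm
Volume = 19.421 mm × 275.4 ha × 10 = 53485.4 m³

53490 m³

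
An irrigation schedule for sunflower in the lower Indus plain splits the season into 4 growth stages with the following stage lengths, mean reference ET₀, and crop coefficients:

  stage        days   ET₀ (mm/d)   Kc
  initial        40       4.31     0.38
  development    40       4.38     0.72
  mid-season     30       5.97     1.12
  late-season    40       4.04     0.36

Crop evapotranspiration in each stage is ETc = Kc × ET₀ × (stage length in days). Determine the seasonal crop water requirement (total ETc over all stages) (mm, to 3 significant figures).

initial: 0.38 × 4.31 × 40 = 65.51 mm
development: 0.72 × 4.38 × 40 = 126.14 mm
mid-season: 1.12 × 5.97 × 30 = 200.59 mm
late-season: 0.36 × 4.04 × 40 = 58.18 mm
Seasonal total = 450.42 mm

450 mm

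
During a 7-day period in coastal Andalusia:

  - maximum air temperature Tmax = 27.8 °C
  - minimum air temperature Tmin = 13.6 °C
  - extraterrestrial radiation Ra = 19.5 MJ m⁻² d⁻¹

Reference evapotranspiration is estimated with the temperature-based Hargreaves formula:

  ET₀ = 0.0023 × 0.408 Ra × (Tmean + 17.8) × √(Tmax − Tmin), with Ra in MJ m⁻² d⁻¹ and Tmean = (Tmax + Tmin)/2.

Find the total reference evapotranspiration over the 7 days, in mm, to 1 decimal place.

Tmean = (27.8 + 13.6)/2 = 20.70 °C
0.408 Ra = 0.408 × 19.5 = 7.9560 mm/d equivalent
ET₀ = 0.0023 × 7.9560 × (20.70 + 17.8) × √14.2 = 0.0023 × 7.9560 × 38.50 × 3.7683 = 2.6548 mm/d
Over 7 days: 2.6548 × 7 = 18.584 mm

18.6 mm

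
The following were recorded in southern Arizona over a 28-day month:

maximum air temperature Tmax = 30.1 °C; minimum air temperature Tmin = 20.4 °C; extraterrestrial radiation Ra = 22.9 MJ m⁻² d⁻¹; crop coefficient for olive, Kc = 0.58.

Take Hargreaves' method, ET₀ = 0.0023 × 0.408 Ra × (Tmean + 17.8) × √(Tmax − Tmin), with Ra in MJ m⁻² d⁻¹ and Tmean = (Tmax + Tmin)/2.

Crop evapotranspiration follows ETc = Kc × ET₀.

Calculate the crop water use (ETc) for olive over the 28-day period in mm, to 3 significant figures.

Tmean = (30.1 + 20.4)/2 = 25.25 °C
0.408 Ra = 0.408 × 22.9 = 9.3432 mm/d equivalent
ET₀ = 0.0023 × 9.3432 × (25.25 + 17.8) × √9.7 = 0.0023 × 9.3432 × 43.05 × 3.1145 = 2.8813 mm/d
ETc = Kc × ET₀ = 0.58 × 2.8813 = 1.6712 mm/d
Over 28 days: 1.6712 × 28 = 46.794 mm

46.8 mm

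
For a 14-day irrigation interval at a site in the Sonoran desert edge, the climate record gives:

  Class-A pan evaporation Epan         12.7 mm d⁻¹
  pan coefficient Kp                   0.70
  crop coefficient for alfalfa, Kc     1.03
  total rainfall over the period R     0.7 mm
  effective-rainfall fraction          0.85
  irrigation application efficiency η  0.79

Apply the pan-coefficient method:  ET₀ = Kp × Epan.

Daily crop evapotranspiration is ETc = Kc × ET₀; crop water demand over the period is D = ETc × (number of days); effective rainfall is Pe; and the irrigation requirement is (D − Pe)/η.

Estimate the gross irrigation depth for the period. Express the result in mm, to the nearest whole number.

162 mm

ET₀ = 0.70 × 12.7 = 8.8900 mm/d
ETc = Kc × ET₀ = 1.03 × 8.8900 = 9.1567 mm/d
Crop demand D = ETc × 14 d = 9.1567 × 14 = 128.194 mm
Pe = 0.85 × 0.7 = 0.595 mm
D − Pe = 128.194 − 0.595 = 127.599 mm
Gross irrigation = 127.599 / 0.79 = 161.518 mm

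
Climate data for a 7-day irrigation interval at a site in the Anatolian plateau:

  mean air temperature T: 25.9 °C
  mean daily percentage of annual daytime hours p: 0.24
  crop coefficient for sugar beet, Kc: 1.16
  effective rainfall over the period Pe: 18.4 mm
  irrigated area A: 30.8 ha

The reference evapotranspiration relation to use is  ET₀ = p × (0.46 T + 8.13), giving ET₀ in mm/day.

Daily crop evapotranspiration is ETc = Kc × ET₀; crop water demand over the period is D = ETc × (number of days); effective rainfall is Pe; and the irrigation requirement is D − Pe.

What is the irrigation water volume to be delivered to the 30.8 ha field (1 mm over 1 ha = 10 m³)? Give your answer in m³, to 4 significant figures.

ET₀ = 0.24 × (0.46 × 25.9 + 8.13) = 0.24 × 20.044 = 4.8106 mm/d
ETc = Kc × ET₀ = 1.16 × 4.8106 = 5.5803 mm/d
Crop demand D = ETc × 7 d = 5.5803 × 7 = 39.062 mm
D − Pe = 39.062 − 18.4 = 20.662 mm
Volume = 20.662 mm × 30.8 ha × 10 = 6363.9 m³

6364 m³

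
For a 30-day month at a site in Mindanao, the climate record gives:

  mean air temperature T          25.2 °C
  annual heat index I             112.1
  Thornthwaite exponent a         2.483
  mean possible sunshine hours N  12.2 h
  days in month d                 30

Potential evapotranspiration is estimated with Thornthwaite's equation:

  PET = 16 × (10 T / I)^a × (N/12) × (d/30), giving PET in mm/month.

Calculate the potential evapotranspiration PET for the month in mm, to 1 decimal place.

121.6 mm

10T/I = 10 × 25.2 / 112.1 = 2.2480
(10T/I)^a = 2.2480^2.483 = 7.4733
Uncorrected PET = 16 × 7.4733 = 119.573 mm
Correction = (N/12)(d/30) = (12.2/12)(30/30) = 1.0167
PET = 119.573 × 1.0167 = 121.570 mm/month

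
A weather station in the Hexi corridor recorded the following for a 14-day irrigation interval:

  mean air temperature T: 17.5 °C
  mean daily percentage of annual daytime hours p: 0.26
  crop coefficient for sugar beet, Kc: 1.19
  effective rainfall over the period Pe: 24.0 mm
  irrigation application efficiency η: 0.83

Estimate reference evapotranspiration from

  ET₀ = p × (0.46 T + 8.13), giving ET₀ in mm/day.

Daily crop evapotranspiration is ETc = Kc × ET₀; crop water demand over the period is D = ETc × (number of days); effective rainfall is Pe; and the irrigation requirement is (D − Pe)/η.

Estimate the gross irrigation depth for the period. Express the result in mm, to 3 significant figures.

ET₀ = 0.26 × (0.46 × 17.5 + 8.13) = 0.26 × 16.180 = 4.2068 mm/d
ETc = Kc × ET₀ = 1.19 × 4.2068 = 5.0061 mm/d
Crop demand D = ETc × 14 d = 5.0061 × 14 = 70.085 mm
D − Pe = 70.085 − 24.0 = 46.085 mm
Gross irrigation = 46.085 / 0.83 = 55.524 mm

55.5 mm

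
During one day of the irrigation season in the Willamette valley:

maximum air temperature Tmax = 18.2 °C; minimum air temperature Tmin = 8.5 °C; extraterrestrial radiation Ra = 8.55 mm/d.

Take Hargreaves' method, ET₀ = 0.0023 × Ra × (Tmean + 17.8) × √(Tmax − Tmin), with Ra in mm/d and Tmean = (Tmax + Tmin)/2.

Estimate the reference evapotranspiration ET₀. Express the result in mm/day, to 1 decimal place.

Tmean = (18.2 + 8.5)/2 = 13.35 °C
ET₀ = 0.0023 × 8.55 × (13.35 + 17.8) × √9.7 = 0.0023 × 8.55 × 31.15 × 3.1145 = 1.9078 mm/d

1.9 mm/day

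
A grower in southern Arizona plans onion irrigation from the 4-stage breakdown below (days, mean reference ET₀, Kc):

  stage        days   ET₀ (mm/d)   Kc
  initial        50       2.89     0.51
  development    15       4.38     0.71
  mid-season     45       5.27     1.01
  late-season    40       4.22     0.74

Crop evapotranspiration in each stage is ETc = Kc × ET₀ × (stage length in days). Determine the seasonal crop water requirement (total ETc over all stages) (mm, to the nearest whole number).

initial: 0.51 × 2.89 × 50 = 73.70 mm
development: 0.71 × 4.38 × 15 = 46.65 mm
mid-season: 1.01 × 5.27 × 45 = 239.52 mm
late-season: 0.74 × 4.22 × 40 = 124.91 mm
Seasonal total = 484.78 mm

485 mm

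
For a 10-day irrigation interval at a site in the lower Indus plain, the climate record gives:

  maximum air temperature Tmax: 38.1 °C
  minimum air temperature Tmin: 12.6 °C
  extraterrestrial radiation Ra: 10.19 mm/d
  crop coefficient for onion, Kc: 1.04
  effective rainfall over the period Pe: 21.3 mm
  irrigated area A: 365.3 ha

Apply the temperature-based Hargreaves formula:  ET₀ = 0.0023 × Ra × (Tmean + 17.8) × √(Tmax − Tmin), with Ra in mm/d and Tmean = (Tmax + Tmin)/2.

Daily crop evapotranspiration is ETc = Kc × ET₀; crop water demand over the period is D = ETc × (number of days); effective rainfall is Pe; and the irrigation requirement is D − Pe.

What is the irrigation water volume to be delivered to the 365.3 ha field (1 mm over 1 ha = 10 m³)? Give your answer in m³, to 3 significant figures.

Tmean = (38.1 + 12.6)/2 = 25.35 °C
ET₀ = 0.0023 × 10.19 × (25.35 + 17.8) × √25.5 = 0.0023 × 10.19 × 43.15 × 5.0498 = 5.1069 mm/d
ETc = Kc × ET₀ = 1.04 × 5.1069 = 5.3112 mm/d
Crop demand D = ETc × 10 d = 5.3112 × 10 = 53.112 mm
D − Pe = 53.112 − 21.3 = 31.812 mm
Volume = 31.812 mm × 365.3 ha × 10 = 116209.2 m³

116000 m³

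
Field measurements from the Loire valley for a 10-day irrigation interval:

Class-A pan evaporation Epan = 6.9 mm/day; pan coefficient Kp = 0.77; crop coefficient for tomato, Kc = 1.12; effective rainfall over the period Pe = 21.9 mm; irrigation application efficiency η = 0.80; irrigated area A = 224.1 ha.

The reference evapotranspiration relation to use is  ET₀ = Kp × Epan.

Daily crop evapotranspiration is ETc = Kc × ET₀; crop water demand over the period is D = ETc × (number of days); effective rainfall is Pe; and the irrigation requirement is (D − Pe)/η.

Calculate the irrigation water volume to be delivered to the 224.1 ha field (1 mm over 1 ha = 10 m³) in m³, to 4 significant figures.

ET₀ = 0.77 × 6.9 = 5.3130 mm/d
ETc = Kc × ET₀ = 1.12 × 5.3130 = 5.9506 mm/d
Crop demand D = ETc × 10 d = 5.9506 × 10 = 59.506 mm
D − Pe = 59.506 − 21.9 = 37.606 mm
Gross irrigation = 37.606 / 0.80 = 47.008 mm
Volume = 47.008 mm × 224.1 ha × 10 = 105344.9 m³

105300 m³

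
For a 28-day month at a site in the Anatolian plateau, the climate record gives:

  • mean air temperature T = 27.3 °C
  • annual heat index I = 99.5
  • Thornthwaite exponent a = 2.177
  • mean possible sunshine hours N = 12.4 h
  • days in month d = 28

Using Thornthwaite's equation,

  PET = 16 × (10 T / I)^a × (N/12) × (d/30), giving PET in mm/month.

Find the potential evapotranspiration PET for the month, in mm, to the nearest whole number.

10T/I = 10 × 27.3 / 99.5 = 2.7437
(10T/I)^a = 2.7437^2.177 = 9.0003
Uncorrected PET = 16 × 9.0003 = 144.005 mm
Correction = (N/12)(d/30) = (12.4/12)(28/30) = 0.9644
PET = 144.005 × 0.9644 = 138.878 mm/month

139 mm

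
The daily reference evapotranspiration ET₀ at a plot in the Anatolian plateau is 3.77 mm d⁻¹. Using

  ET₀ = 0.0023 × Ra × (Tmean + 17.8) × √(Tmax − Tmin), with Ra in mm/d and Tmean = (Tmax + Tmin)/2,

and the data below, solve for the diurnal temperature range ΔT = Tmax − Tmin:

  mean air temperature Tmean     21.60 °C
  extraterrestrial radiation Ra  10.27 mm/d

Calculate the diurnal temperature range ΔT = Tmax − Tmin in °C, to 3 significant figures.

16.4 °C

√ΔT = ET₀ / [0.0023 × Ra × (Tmean+17.8)] = 3.77 / (0.0023 × 10.27 × 39.40) = 4.0509
ΔT = 4.0509² = 16.410 °C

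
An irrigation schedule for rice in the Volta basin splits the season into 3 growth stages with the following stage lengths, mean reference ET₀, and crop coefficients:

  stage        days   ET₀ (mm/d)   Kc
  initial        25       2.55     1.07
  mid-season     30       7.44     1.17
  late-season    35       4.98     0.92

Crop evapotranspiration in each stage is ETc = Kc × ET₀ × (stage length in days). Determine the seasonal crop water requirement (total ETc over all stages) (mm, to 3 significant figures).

490 mm

initial: 1.07 × 2.55 × 25 = 68.21 mm
mid-season: 1.17 × 7.44 × 30 = 261.14 mm
late-season: 0.92 × 4.98 × 35 = 160.36 mm
Seasonal total = 489.71 mm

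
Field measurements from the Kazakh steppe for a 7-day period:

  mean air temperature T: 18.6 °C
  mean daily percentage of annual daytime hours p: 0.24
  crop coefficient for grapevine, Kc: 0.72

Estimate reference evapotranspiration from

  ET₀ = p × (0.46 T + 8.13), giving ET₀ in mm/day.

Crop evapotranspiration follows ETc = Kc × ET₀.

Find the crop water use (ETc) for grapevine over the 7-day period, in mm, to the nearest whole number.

20 mm

ET₀ = 0.24 × (0.46 × 18.6 + 8.13) = 0.24 × 16.686 = 4.0046 mm/d
ETc = Kc × ET₀ = 0.72 × 4.0046 = 2.8833 mm/d
Over 7 days: 2.8833 × 7 = 20.183 mm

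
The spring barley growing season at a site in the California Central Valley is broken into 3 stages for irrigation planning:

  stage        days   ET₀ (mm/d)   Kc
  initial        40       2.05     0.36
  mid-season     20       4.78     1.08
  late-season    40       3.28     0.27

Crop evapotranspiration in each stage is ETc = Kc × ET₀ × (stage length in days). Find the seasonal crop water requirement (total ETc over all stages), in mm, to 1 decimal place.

initial: 0.36 × 2.05 × 40 = 29.52 mm
mid-season: 1.08 × 4.78 × 20 = 103.25 mm
late-season: 0.27 × 3.28 × 40 = 35.42 mm
Seasonal total = 168.19 mm

168.2 mm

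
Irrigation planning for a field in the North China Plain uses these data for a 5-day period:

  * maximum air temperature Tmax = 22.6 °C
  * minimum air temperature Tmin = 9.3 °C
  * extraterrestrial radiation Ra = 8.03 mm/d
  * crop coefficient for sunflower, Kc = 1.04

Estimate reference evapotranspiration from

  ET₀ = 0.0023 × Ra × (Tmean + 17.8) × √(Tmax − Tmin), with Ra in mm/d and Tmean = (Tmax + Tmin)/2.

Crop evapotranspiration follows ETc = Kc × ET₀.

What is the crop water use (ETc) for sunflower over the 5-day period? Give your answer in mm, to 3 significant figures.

11.8 mm

Tmean = (22.6 + 9.3)/2 = 15.95 °C
ET₀ = 0.0023 × 8.03 × (15.95 + 17.8) × √13.3 = 0.0023 × 8.03 × 33.75 × 3.6469 = 2.2732 mm/d
ETc = Kc × ET₀ = 1.04 × 2.2732 = 2.3641 mm/d
Over 5 days: 2.3641 × 5 = 11.821 mm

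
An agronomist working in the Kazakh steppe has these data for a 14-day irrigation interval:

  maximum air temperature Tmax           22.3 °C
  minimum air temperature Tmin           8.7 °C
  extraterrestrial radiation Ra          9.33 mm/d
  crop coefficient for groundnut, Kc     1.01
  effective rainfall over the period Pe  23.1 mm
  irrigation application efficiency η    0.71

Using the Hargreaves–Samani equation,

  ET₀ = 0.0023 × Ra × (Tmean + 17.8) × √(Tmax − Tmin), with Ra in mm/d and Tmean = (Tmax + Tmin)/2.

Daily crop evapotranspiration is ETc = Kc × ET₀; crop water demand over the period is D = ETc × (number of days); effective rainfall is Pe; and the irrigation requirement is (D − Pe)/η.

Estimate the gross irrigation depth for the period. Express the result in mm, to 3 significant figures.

Tmean = (22.3 + 8.7)/2 = 15.50 °C
ET₀ = 0.0023 × 9.33 × (15.50 + 17.8) × √13.6 = 0.0023 × 9.33 × 33.30 × 3.6878 = 2.6352 mm/d
ETc = Kc × ET₀ = 1.01 × 2.6352 = 2.6616 mm/d
Crop demand D = ETc × 14 d = 2.6616 × 14 = 37.262 mm
D − Pe = 37.262 − 23.1 = 14.162 mm
Gross irrigation = 14.162 / 0.71 = 19.946 mm

19.9 mm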